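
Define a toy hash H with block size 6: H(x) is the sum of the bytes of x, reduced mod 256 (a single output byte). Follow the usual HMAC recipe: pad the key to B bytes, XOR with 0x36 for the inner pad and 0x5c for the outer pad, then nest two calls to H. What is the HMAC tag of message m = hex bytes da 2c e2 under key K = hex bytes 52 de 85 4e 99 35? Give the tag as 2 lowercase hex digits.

ba

Key hex bytes 52 de 85 4e 99 35 is exactly B = 6 bytes: K' = 52 de 85 4e 99 35.
K' ⊕ ipad = 64 e8 b3 78 af 03.  K' ⊕ opad = 0e 82 d9 12 c5 69.
Inner input = (K'⊕ipad) ∥ m = 64 e8 b3 78 af 03 ∥ da 2c e2.
Inner hash: sum = 100+232+179+120+175+3+218+44+226 = 1297; mod 256 = 17 → 11.
Outer input = (K'⊕opad) ∥ inner = 0e 82 d9 12 c5 69 ∥ 11.
Outer hash (tag): sum = 14+130+217+18+197+105+17 = 698; mod 256 = 186 → ba.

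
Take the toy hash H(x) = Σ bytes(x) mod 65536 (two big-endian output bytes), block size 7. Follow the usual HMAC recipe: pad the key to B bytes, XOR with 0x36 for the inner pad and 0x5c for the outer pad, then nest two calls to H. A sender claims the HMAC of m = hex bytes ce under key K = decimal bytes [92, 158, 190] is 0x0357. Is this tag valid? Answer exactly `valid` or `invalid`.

Key decimal bytes [92, 158, 190] = 5c 9e be is 3 bytes ≤ B = 7; zero-pad to 7 bytes: K' = 5c 9e be 00 00 00 00.
K' ⊕ ipad = 6a a8 88 36 36 36 36; K' ⊕ opad = 00 c2 e2 5c 5c 5c 5c.
Inner hash: sum = 106+168+136+54+54+54+54+206 = 832 → 03 40.
Outer hash (recomputed tag): sum = 0+194+226+92+92+92+92+3+64 = 855 → 03 57.
Recomputed tag = 0357; claimed = 0357 → match.

valid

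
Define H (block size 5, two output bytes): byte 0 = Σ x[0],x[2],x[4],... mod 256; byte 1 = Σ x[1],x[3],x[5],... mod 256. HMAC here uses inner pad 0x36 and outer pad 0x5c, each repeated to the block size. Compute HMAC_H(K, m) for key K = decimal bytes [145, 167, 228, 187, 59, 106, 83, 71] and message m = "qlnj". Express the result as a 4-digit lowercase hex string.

5122

Key decimal bytes [145, 167, 228, 187, 59, 106, 83, 71] = 91 a7 e4 bb 3b 6a 53 47 is 8 bytes > B = 5, so hash it first: H(key) = 03 13, then zero-pad to 5 bytes: K' = 03 13 00 00 00.
K' ⊕ ipad = 35 25 36 36 36.  K' ⊕ opad = 5f 4f 5c 5c 5c.
Inner input = (K'⊕ipad) ∥ m = 35 25 36 36 36 ∥ 71 6c 6e 6a.
Inner hash: even-index sum = 375 mod 256 = 119; odd-index sum = 314 mod 256 = 58 → 77 3a.
Outer input = (K'⊕opad) ∥ inner = 5f 4f 5c 5c 5c ∥ 77 3a.
Outer hash (tag): even-index sum = 337 mod 256 = 81; odd-index sum = 290 mod 256 = 34 → 51 22.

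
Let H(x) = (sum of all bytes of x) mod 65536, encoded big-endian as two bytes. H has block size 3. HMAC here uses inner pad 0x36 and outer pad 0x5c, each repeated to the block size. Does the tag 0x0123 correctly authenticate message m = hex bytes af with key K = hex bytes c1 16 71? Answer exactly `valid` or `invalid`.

valid

Key hex bytes c1 16 71 is exactly B = 3 bytes: K' = c1 16 71.
K' ⊕ ipad = f7 20 47; K' ⊕ opad = 9d 4a 2d.
Inner hash: sum = 247+32+71+175 = 525 → 02 0d.
Outer hash (recomputed tag): sum = 157+74+45+2+13 = 291 → 01 23.
Recomputed tag = 0123; claimed = 0123 → match.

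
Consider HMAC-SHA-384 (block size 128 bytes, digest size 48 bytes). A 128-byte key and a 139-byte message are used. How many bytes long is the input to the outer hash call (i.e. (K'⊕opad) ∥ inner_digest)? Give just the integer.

Key is 128 ≤ 128 bytes, zero-padded: |K'| = 128.
Outer input = (K'⊕opad) ∥ H(inner) → 128 + 48 = 176 bytes.

176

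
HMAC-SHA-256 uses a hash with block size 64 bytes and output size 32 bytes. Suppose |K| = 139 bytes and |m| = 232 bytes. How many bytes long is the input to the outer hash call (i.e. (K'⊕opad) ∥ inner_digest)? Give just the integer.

Key is 139 > 64 bytes, so it is hashed to 32 bytes then zero-padded to 64: |K'| = 64.
Outer input = (K'⊕opad) ∥ H(inner) → 64 + 32 = 96 bytes.

96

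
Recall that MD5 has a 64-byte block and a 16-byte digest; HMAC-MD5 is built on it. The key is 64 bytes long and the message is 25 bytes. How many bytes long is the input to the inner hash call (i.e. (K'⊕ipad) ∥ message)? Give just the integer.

89

Key is 64 ≤ 64 bytes, zero-padded: |K'| = 64.
Inner input = (K'⊕ipad) ∥ m → 64 + 25 = 89 bytes.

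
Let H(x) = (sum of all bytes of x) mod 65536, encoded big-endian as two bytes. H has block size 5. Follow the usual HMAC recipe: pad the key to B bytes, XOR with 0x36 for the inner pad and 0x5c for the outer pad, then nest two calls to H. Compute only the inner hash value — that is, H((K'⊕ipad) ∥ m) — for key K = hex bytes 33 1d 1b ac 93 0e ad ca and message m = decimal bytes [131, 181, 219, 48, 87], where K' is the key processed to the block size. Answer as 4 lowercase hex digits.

038a

Key hex bytes 33 1d 1b ac 93 0e ad ca is 8 bytes > B = 5, so hash it first: H(key) = 03 2f, then zero-pad to 5 bytes: K' = 03 2f 00 00 00.
K' ⊕ ipad = 35 19 36 36 36.
Inner input = 35 19 36 36 36 ∥ 83 b5 db 30 57.
Inner hash: sum = 53+25+54+54+54+131+181+219+48+87 = 906 → 03 8a.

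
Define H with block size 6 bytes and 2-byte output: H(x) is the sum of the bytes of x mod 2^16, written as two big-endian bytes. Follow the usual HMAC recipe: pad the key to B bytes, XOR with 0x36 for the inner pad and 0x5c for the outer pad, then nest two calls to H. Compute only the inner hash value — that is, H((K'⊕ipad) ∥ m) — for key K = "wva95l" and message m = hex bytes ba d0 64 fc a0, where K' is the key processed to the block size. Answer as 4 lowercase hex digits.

04ce

Key "wva95l" = 77 76 61 39 35 6c is exactly B = 6 bytes: K' = 77 76 61 39 35 6c.
K' ⊕ ipad = 41 40 57 0f 03 5a.
Inner input = 41 40 57 0f 03 5a ∥ ba d0 64 fc a0.
Inner hash: sum = 65+64+87+15+3+90+186+208+100+252+160 = 1230 → 04 ce.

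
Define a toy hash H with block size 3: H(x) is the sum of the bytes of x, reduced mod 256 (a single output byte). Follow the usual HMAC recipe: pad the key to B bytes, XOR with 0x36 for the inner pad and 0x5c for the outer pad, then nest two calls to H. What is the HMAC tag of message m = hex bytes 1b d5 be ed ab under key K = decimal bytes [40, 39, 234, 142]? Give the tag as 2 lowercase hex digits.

Key decimal bytes [40, 39, 234, 142] = 28 27 ea 8e is 4 bytes > B = 3, so hash it first: H(key) = c7, then zero-pad to 3 bytes: K' = c7 00 00.
K' ⊕ ipad = f1 36 36.  K' ⊕ opad = 9b 5c 5c.
Inner input = (K'⊕ipad) ∥ m = f1 36 36 ∥ 1b d5 be ed ab.
Inner hash: sum = 241+54+54+27+213+190+237+171 = 1187; mod 256 = 163 → a3.
Outer input = (K'⊕opad) ∥ inner = 9b 5c 5c ∥ a3.
Outer hash (tag): sum = 155+92+92+163 = 502; mod 256 = 246 → f6.

f6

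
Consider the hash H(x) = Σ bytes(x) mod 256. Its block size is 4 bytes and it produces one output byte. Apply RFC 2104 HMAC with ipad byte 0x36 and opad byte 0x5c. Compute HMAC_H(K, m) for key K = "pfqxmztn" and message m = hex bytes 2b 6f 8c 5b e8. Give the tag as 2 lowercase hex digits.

Key "pfqxmztn" = 70 66 71 78 6d 7a 74 6e is 8 bytes > B = 4, so hash it first: H(key) = 88, then zero-pad to 4 bytes: K' = 88 00 00 00.
K' ⊕ ipad = be 36 36 36.  K' ⊕ opad = d4 5c 5c 5c.
Inner input = (K'⊕ipad) ∥ m = be 36 36 36 ∥ 2b 6f 8c 5b e8.
Inner hash: sum = 190+54+54+54+43+111+140+91+232 = 969; mod 256 = 201 → c9.
Outer input = (K'⊕opad) ∥ inner = d4 5c 5c 5c ∥ c9.
Outer hash (tag): sum = 212+92+92+92+201 = 689; mod 256 = 177 → b1.

b1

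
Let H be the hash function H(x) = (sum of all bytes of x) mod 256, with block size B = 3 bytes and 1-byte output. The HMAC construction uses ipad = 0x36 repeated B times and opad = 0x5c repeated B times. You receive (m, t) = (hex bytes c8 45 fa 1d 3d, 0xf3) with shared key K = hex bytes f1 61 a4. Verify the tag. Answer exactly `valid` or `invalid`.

Key hex bytes f1 61 a4 is exactly B = 3 bytes: K' = f1 61 a4.
K' ⊕ ipad = c7 57 92; K' ⊕ opad = ad 3d f8.
Inner hash: sum = 199+87+146+200+69+250+29+61 = 1041; mod 256 = 17 → 11.
Outer hash (recomputed tag): sum = 173+61+248+17 = 499; mod 256 = 243 → f3.
Recomputed tag = f3; claimed = f3 → match.

valid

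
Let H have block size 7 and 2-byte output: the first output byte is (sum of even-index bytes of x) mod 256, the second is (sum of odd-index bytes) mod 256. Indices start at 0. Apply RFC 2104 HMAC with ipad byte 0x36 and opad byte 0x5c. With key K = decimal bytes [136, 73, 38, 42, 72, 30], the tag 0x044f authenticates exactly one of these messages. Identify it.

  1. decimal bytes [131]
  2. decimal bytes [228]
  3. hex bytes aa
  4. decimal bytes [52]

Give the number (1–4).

Key decimal bytes [136, 73, 38, 42, 72, 30] = 88 49 26 2a 48 1e is 6 bytes ≤ B = 7; zero-pad to 7 bytes: K' = 88 49 26 2a 48 1e 00.
K' ⊕ ipad = be 7f 10 1c 7e 28 36; K' ⊕ opad = d4 15 7a 76 14 42 5c.
m1: inner = H(be 7f 10 1c 7e 28 36 83) = 82 46; tag = H(d4 15 7a 76 14 42 5c 82 46) = 044f ← matches
m2: inner = H(be 7f 10 1c 7e 28 36 e4) = 82 a7; tag = H(d4 15 7a 76 14 42 5c 82 a7) = 654f
m3: inner = H(be 7f 10 1c 7e 28 36 aa) = 82 6d; tag = H(d4 15 7a 76 14 42 5c 82 6d) = 2b4f
m4: inner = H(be 7f 10 1c 7e 28 36 34) = 82 f7; tag = H(d4 15 7a 76 14 42 5c 82 f7) = b54f

1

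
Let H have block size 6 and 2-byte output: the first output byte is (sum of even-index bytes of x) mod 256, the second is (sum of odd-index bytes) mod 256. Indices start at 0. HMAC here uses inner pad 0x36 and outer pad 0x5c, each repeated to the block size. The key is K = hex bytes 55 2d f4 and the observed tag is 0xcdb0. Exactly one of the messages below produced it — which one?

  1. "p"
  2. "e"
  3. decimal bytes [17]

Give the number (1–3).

Key hex bytes 55 2d f4 is 3 bytes ≤ B = 6; zero-pad to 6 bytes: K' = 55 2d f4 00 00 00.
K' ⊕ ipad = 63 1b c2 36 36 36; K' ⊕ opad = 09 71 a8 5c 5c 5c.
m1: inner = H(63 1b c2 36 36 36 70) = cb 87; tag = H(09 71 a8 5c 5c 5c cb 87) = d8b0
m2: inner = H(63 1b c2 36 36 36 65) = c0 87; tag = H(09 71 a8 5c 5c 5c c0 87) = cdb0 ← matches
m3: inner = H(63 1b c2 36 36 36 11) = 6c 87; tag = H(09 71 a8 5c 5c 5c 6c 87) = 79b0

2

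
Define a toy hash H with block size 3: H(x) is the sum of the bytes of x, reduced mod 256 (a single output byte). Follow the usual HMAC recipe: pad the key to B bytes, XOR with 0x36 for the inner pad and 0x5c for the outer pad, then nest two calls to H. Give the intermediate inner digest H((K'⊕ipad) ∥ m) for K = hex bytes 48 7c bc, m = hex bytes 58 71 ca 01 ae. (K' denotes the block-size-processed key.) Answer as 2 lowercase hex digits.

Key hex bytes 48 7c bc is exactly B = 3 bytes: K' = 48 7c bc.
K' ⊕ ipad = 7e 4a 8a.
Inner input = 7e 4a 8a ∥ 58 71 ca 01 ae.
Inner hash: sum = 126+74+138+88+113+202+1+174 = 916; mod 256 = 148 → 94.

94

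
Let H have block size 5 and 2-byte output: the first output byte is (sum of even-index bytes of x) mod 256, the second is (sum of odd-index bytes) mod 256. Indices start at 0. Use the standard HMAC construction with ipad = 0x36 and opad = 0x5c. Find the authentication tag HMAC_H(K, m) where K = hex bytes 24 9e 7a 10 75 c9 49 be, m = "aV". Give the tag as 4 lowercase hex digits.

52f1

Key hex bytes 24 9e 7a 10 75 c9 49 be is 8 bytes > B = 5, so hash it first: H(key) = 5c 35, then zero-pad to 5 bytes: K' = 5c 35 00 00 00.
K' ⊕ ipad = 6a 03 36 36 36.  K' ⊕ opad = 00 69 5c 5c 5c.
Inner input = (K'⊕ipad) ∥ m = 6a 03 36 36 36 ∥ 61 56.
Inner hash: even-index sum = 300 mod 256 = 44; odd-index sum = 154 mod 256 = 154 → 2c 9a.
Outer input = (K'⊕opad) ∥ inner = 00 69 5c 5c 5c ∥ 2c 9a.
Outer hash (tag): even-index sum = 338 mod 256 = 82; odd-index sum = 241 mod 256 = 241 → 52 f1.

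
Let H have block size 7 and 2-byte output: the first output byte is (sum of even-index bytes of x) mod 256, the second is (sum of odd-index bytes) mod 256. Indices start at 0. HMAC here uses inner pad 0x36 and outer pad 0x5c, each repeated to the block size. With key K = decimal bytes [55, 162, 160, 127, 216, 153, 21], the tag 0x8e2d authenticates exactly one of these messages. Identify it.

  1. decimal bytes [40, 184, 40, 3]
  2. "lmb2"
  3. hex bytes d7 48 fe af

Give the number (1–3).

2

Key decimal bytes [55, 162, 160, 127, 216, 153, 21] = 37 a2 a0 7f d8 99 15 is exactly B = 7 bytes: K' = 37 a2 a0 7f d8 99 15.
K' ⊕ ipad = 01 94 96 49 ee af 23; K' ⊕ opad = 6b fe fc 23 84 c5 49.
m1: inner = H(01 94 96 49 ee af 23 28 b8 28 03) = 63 dc; tag = H(6b fe fc 23 84 c5 49 63 dc) = 1049
m2: inner = H(01 94 96 49 ee af 23 6c 6d 62 32) = 47 5a; tag = H(6b fe fc 23 84 c5 49 47 5a) = 8e2d ← matches
m3: inner = H(01 94 96 49 ee af 23 d7 48 fe af) = 9f 61; tag = H(6b fe fc 23 84 c5 49 9f 61) = 9585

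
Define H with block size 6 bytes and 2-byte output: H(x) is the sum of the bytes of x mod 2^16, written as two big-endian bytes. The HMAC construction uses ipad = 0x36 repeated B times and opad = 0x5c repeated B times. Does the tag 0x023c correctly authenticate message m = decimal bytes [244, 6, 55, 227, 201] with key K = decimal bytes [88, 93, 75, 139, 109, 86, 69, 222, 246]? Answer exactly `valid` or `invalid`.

Key decimal bytes [88, 93, 75, 139, 109, 86, 69, 222, 246] = 58 5d 4b 8b 6d 56 45 de f6 is 9 bytes > B = 6, so hash it first: H(key) = 04 67, then zero-pad to 6 bytes: K' = 04 67 00 00 00 00.
K' ⊕ ipad = 32 51 36 36 36 36; K' ⊕ opad = 58 3b 5c 5c 5c 5c.
Inner hash: sum = 50+81+54+54+54+54+244+6+55+227+201 = 1080 → 04 38.
Outer hash (recomputed tag): sum = 88+59+92+92+92+92+4+56 = 575 → 02 3f.
Recomputed tag = 023f; claimed = 023c → mismatch.

invalid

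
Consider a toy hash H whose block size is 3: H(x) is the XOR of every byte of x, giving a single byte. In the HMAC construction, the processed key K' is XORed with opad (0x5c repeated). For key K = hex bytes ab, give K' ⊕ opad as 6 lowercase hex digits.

f75c5c

Key hex bytes ab is 1 byte ≤ B = 3; zero-pad to 3 bytes: K' = ab 00 00.
XOR each byte with 0x5c: ab⊕5c=f7, 00⊕5c=5c, 00⊕5c=5c.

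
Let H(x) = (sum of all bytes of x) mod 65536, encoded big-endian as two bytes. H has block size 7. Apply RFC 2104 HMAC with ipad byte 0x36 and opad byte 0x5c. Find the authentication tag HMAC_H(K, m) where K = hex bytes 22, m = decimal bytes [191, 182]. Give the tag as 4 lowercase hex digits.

Key hex bytes 22 is 1 byte ≤ B = 7; zero-pad to 7 bytes: K' = 22 00 00 00 00 00 00.
K' ⊕ ipad = 14 36 36 36 36 36 36.  K' ⊕ opad = 7e 5c 5c 5c 5c 5c 5c.
Inner input = (K'⊕ipad) ∥ m = 14 36 36 36 36 36 36 ∥ bf b6.
Inner hash: sum = 20+54+54+54+54+54+54+191+182 = 717 → 02 cd.
Outer input = (K'⊕opad) ∥ inner = 7e 5c 5c 5c 5c 5c 5c ∥ 02 cd.
Outer hash (tag): sum = 126+92+92+92+92+92+92+2+205 = 885 → 03 75.

0375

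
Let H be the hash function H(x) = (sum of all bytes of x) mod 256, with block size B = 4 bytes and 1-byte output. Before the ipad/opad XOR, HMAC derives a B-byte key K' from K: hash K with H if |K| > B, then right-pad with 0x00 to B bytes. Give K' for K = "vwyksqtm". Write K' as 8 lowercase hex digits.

|K| = 8 > B = 4, so first hash the key.
H(K): sum = 118+119+121+107+115+113+116+109 = 918; mod 256 = 150 → 96.
Zero-pad H(K) = 96 to 4 bytes: K' = 96 00 00 00.

96000000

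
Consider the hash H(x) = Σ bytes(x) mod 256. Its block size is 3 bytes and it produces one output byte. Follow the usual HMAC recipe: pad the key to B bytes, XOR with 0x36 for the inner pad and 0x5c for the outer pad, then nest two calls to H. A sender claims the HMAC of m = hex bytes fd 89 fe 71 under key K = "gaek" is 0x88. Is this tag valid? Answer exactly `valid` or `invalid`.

invalid

Key "gaek" = 67 61 65 6b is 4 bytes > B = 3, so hash it first: H(key) = 98, then zero-pad to 3 bytes: K' = 98 00 00.
K' ⊕ ipad = ae 36 36; K' ⊕ opad = c4 5c 5c.
Inner hash: sum = 174+54+54+253+137+254+113 = 1039; mod 256 = 15 → 0f.
Outer hash (recomputed tag): sum = 196+92+92+15 = 395; mod 256 = 139 → 8b.
Recomputed tag = 8b; claimed = 88 → mismatch.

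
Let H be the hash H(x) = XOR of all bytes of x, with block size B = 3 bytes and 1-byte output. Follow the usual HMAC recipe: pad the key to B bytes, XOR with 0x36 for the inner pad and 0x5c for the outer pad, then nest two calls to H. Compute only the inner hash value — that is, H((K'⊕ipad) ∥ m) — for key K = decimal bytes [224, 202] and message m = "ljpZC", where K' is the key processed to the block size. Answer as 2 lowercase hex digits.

Key decimal bytes [224, 202] = e0 ca is 2 bytes ≤ B = 3; zero-pad to 3 bytes: K' = e0 ca 00.
K' ⊕ ipad = d6 fc 36.
Inner input = d6 fc 36 ∥ 6c 6a 70 5a 43.
Inner hash: XOR d6⊕fc⊕36⊕6c⊕6a⊕70⊕5a⊕43 = 73.

73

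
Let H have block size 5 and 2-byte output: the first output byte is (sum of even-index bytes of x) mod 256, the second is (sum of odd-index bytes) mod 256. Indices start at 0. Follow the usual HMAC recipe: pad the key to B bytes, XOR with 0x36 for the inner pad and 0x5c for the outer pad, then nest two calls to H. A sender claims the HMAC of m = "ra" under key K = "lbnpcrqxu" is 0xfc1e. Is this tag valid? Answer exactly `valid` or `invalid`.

Key "lbnpcrqxu" = 6c 62 6e 70 63 72 71 78 75 is 9 bytes > B = 5, so hash it first: H(key) = 23 bc, then zero-pad to 5 bytes: K' = 23 bc 00 00 00.
K' ⊕ ipad = 15 8a 36 36 36; K' ⊕ opad = 7f e0 5c 5c 5c.
Inner hash: even-index sum = 226 mod 256 = 226; odd-index sum = 306 mod 256 = 50 → e2 32.
Outer hash (recomputed tag): even-index sum = 361 mod 256 = 105; odd-index sum = 542 mod 256 = 30 → 69 1e.
Recomputed tag = 691e; claimed = fc1e → mismatch.

invalid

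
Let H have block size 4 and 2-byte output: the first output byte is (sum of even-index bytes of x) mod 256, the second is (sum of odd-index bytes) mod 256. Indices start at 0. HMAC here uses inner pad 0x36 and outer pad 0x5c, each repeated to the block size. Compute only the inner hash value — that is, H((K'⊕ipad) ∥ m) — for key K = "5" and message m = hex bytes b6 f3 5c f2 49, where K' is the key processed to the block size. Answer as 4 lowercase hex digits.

Key "5" = 35 is 1 byte ≤ B = 4; zero-pad to 4 bytes: K' = 35 00 00 00.
K' ⊕ ipad = 03 36 36 36.
Inner input = 03 36 36 36 ∥ b6 f3 5c f2 49.
Inner hash: even-index sum = 404 mod 256 = 148; odd-index sum = 593 mod 256 = 81 → 94 51.

9451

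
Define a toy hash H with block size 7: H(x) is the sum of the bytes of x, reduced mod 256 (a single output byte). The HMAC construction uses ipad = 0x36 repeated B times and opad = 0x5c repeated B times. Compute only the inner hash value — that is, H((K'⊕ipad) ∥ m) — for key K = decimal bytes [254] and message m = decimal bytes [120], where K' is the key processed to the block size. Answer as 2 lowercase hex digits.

Key decimal bytes [254] = fe is 1 byte ≤ B = 7; zero-pad to 7 bytes: K' = fe 00 00 00 00 00 00.
K' ⊕ ipad = c8 36 36 36 36 36 36.
Inner input = c8 36 36 36 36 36 36 ∥ 78.
Inner hash: sum = 200+54+54+54+54+54+54+120 = 644; mod 256 = 132 → 84.

84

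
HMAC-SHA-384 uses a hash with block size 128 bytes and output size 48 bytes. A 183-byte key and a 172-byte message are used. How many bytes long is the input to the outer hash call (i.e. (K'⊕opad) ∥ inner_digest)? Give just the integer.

176

Key is 183 > 128 bytes, so it is hashed to 48 bytes then zero-padded to 128: |K'| = 128.
Outer input = (K'⊕opad) ∥ H(inner) → 128 + 48 = 176 bytes.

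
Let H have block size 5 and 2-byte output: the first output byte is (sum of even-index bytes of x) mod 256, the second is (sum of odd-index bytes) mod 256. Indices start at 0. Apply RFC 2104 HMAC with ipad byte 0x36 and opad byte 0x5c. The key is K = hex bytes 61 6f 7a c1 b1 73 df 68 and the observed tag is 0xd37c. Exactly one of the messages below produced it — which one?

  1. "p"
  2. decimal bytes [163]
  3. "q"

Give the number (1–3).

Key hex bytes 61 6f 7a c1 b1 73 df 68 is 8 bytes > B = 5, so hash it first: H(key) = 6b 0b, then zero-pad to 5 bytes: K' = 6b 0b 00 00 00.
K' ⊕ ipad = 5d 3d 36 36 36; K' ⊕ opad = 37 57 5c 5c 5c.
m1: inner = H(5d 3d 36 36 36 70) = c9 e3; tag = H(37 57 5c 5c 5c c9 e3) = d27c
m2: inner = H(5d 3d 36 36 36 a3) = c9 16; tag = H(37 57 5c 5c 5c c9 16) = 057c
m3: inner = H(5d 3d 36 36 36 71) = c9 e4; tag = H(37 57 5c 5c 5c c9 e4) = d37c ← matches

3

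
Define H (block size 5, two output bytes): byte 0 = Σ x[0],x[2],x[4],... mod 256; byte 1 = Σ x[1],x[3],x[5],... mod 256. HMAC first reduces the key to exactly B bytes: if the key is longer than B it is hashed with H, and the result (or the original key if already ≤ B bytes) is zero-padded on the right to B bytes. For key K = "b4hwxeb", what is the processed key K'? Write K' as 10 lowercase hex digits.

|K| = 7 > B = 5, so first hash the key.
H(K): even-index sum = 420 mod 256 = 164; odd-index sum = 272 mod 256 = 16 → a4 10.
Zero-pad H(K) = a4 10 to 5 bytes: K' = a4 10 00 00 00.

a410000000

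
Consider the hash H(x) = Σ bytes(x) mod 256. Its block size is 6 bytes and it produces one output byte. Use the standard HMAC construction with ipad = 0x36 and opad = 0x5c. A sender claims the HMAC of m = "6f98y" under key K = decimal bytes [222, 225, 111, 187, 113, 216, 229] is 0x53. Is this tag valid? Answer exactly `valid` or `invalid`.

invalid

Key decimal bytes [222, 225, 111, 187, 113, 216, 229] = de e1 6f bb 71 d8 e5 is 7 bytes > B = 6, so hash it first: H(key) = 17, then zero-pad to 6 bytes: K' = 17 00 00 00 00 00.
K' ⊕ ipad = 21 36 36 36 36 36; K' ⊕ opad = 4b 5c 5c 5c 5c 5c.
Inner hash: sum = 33+54+54+54+54+54+54+102+57+56+121 = 693; mod 256 = 181 → b5.
Outer hash (recomputed tag): sum = 75+92+92+92+92+92+181 = 716; mod 256 = 204 → cc.
Recomputed tag = cc; claimed = 53 → mismatch.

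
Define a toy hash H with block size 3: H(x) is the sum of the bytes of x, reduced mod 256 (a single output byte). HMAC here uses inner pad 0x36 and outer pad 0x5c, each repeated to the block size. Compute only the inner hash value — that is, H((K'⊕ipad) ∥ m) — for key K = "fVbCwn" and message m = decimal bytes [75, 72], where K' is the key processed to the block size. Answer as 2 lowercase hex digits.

6f

Key "fVbCwn" = 66 56 62 43 77 6e is 6 bytes > B = 3, so hash it first: H(key) = 46, then zero-pad to 3 bytes: K' = 46 00 00.
K' ⊕ ipad = 70 36 36.
Inner input = 70 36 36 ∥ 4b 48.
Inner hash: sum = 112+54+54+75+72 = 367; mod 256 = 111 → 6f.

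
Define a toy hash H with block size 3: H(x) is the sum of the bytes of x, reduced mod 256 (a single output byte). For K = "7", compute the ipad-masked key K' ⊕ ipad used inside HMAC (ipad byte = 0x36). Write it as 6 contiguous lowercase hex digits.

013636

Key "7" = 37 is 1 byte ≤ B = 3; zero-pad to 3 bytes: K' = 37 00 00.
XOR each byte with 0x36: 37⊕36=01, 00⊕36=36, 00⊕36=36.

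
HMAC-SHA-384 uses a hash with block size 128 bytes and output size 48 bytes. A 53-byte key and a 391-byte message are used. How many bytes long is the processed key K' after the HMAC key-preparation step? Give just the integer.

128

Key is 53 ≤ 128 bytes, zero-padded: |K'| = 128.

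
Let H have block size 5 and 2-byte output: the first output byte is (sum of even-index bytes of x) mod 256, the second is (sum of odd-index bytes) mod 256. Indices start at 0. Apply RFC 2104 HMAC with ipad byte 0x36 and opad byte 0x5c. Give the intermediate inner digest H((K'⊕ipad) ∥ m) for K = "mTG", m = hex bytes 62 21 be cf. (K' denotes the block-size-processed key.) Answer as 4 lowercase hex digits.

f2b8

Key "mTG" = 6d 54 47 is 3 bytes ≤ B = 5; zero-pad to 5 bytes: K' = 6d 54 47 00 00.
K' ⊕ ipad = 5b 62 71 36 36.
Inner input = 5b 62 71 36 36 ∥ 62 21 be cf.
Inner hash: even-index sum = 498 mod 256 = 242; odd-index sum = 440 mod 256 = 184 → f2 b8.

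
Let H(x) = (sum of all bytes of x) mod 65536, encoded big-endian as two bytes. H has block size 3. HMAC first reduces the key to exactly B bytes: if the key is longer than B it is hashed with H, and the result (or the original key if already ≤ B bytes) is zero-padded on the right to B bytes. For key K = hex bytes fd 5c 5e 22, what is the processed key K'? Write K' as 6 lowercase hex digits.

01d900

|K| = 4 > B = 3, so first hash the key.
H(K): sum = 253+92+94+34 = 473 → 01 d9.
Zero-pad H(K) = 01 d9 to 3 bytes: K' = 01 d9 00.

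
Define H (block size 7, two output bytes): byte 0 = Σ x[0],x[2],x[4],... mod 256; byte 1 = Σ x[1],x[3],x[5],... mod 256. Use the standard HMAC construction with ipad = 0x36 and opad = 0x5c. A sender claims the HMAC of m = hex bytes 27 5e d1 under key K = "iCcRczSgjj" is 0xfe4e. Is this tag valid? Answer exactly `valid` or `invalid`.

Key "iCcRczSgjj" = 69 43 63 52 63 7a 53 67 6a 6a is 10 bytes > B = 7, so hash it first: H(key) = ec e0, then zero-pad to 7 bytes: K' = ec e0 00 00 00 00 00.
K' ⊕ ipad = da d6 36 36 36 36 36; K' ⊕ opad = b0 bc 5c 5c 5c 5c 5c.
Inner hash: even-index sum = 474 mod 256 = 218; odd-index sum = 570 mod 256 = 58 → da 3a.
Outer hash (recomputed tag): even-index sum = 510 mod 256 = 254; odd-index sum = 590 mod 256 = 78 → fe 4e.
Recomputed tag = fe4e; claimed = fe4e → match.

valid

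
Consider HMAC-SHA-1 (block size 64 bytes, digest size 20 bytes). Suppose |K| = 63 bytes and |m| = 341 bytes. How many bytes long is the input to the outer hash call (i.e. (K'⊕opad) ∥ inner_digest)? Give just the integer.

Key is 63 ≤ 64 bytes, zero-padded: |K'| = 64.
Outer input = (K'⊕opad) ∥ H(inner) → 64 + 20 = 84 bytes.

84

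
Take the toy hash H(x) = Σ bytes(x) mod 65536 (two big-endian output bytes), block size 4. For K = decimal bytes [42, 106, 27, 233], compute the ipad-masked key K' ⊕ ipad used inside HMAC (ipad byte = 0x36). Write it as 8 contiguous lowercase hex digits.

Key decimal bytes [42, 106, 27, 233] = 2a 6a 1b e9 is exactly B = 4 bytes: K' = 2a 6a 1b e9.
XOR each byte with 0x36: 2a⊕36=1c, 6a⊕36=5c, 1b⊕36=2d, e9⊕36=df.

1c5c2ddf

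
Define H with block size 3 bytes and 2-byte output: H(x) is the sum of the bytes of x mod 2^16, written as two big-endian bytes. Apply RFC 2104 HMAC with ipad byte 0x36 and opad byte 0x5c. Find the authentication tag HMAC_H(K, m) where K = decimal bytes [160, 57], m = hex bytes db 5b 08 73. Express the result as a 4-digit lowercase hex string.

Key decimal bytes [160, 57] = a0 39 is 2 bytes ≤ B = 3; zero-pad to 3 bytes: K' = a0 39 00.
K' ⊕ ipad = 96 0f 36.  K' ⊕ opad = fc 65 5c.
Inner input = (K'⊕ipad) ∥ m = 96 0f 36 ∥ db 5b 08 73.
Inner hash: sum = 150+15+54+219+91+8+115 = 652 → 02 8c.
Outer input = (K'⊕opad) ∥ inner = fc 65 5c ∥ 02 8c.
Outer hash (tag): sum = 252+101+92+2+140 = 587 → 02 4b.

024b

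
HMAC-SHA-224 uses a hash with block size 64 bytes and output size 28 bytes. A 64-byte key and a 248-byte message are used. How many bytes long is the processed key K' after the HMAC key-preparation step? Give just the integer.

64

Key is 64 ≤ 64 bytes, zero-padded: |K'| = 64.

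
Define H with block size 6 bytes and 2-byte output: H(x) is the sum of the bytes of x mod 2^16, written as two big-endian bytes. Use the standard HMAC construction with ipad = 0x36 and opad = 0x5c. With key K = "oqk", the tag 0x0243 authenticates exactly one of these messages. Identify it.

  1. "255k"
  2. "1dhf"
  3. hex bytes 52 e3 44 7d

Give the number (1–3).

3

Key "oqk" = 6f 71 6b is 3 bytes ≤ B = 6; zero-pad to 6 bytes: K' = 6f 71 6b 00 00 00.
K' ⊕ ipad = 59 47 5d 36 36 36; K' ⊕ opad = 33 2d 37 5c 5c 5c.
m1: inner = H(59 47 5d 36 36 36 32 35 35 6b) = 02 a6; tag = H(33 2d 37 5c 5c 5c 02 a6) = 0253
m2: inner = H(59 47 5d 36 36 36 31 64 68 66) = 03 02; tag = H(33 2d 37 5c 5c 5c 03 02) = 01b0
m3: inner = H(59 47 5d 36 36 36 52 e3 44 7d) = 03 95; tag = H(33 2d 37 5c 5c 5c 03 95) = 0243 ← matches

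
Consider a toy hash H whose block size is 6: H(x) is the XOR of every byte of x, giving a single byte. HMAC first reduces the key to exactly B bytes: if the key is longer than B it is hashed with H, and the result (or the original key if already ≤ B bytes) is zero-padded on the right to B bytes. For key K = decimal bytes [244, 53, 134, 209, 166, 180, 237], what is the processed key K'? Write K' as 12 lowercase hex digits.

690000000000

|K| = 7 > B = 6, so first hash the key.
H(K): XOR f4⊕35⊕86⊕d1⊕a6⊕b4⊕ed = 69.
Zero-pad H(K) = 69 to 6 bytes: K' = 69 00 00 00 00 00.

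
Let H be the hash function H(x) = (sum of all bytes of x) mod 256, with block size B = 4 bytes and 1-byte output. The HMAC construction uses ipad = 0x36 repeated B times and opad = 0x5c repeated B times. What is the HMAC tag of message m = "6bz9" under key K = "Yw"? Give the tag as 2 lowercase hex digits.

Key "Yw" = 59 77 is 2 bytes ≤ B = 4; zero-pad to 4 bytes: K' = 59 77 00 00.
K' ⊕ ipad = 6f 41 36 36.  K' ⊕ opad = 05 2b 5c 5c.
Inner input = (K'⊕ipad) ∥ m = 6f 41 36 36 ∥ 36 62 7a 39.
Inner hash: sum = 111+65+54+54+54+98+122+57 = 615; mod 256 = 103 → 67.
Outer input = (K'⊕opad) ∥ inner = 05 2b 5c 5c ∥ 67.
Outer hash (tag): sum = 5+43+92+92+103 = 335; mod 256 = 79 → 4f.

4f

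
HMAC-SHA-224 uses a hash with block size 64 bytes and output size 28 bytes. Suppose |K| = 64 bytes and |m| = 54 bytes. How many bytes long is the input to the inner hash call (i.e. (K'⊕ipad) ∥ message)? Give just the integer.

118

Key is 64 ≤ 64 bytes, zero-padded: |K'| = 64.
Inner input = (K'⊕ipad) ∥ m → 64 + 54 = 118 bytes.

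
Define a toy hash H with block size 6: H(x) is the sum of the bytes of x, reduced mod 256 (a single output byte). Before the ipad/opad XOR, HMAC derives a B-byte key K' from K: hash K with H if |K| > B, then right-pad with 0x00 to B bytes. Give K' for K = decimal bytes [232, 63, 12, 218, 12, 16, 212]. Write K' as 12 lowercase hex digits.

fd0000000000

|K| = 7 > B = 6, so first hash the key.
H(K): sum = 232+63+12+218+12+16+212 = 765; mod 256 = 253 → fd.
Zero-pad H(K) = fd to 6 bytes: K' = fd 00 00 00 00 00.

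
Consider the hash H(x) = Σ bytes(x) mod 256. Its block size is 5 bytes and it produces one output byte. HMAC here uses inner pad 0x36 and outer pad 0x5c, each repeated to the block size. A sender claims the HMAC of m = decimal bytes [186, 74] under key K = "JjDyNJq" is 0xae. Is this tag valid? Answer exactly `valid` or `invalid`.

invalid

Key "JjDyNJq" = 4a 6a 44 79 4e 4a 71 is 7 bytes > B = 5, so hash it first: H(key) = 7a, then zero-pad to 5 bytes: K' = 7a 00 00 00 00.
K' ⊕ ipad = 4c 36 36 36 36; K' ⊕ opad = 26 5c 5c 5c 5c.
Inner hash: sum = 76+54+54+54+54+186+74 = 552; mod 256 = 40 → 28.
Outer hash (recomputed tag): sum = 38+92+92+92+92+40 = 446; mod 256 = 190 → be.
Recomputed tag = be; claimed = ae → mismatch.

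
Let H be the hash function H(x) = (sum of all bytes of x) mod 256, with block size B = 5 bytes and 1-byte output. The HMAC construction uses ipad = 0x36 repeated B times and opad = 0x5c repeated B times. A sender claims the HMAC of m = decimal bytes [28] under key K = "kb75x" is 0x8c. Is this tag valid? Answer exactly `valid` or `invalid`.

valid

Key "kb75x" = 6b 62 37 35 78 is exactly B = 5 bytes: K' = 6b 62 37 35 78.
K' ⊕ ipad = 5d 54 01 03 4e; K' ⊕ opad = 37 3e 6b 69 24.
Inner hash: sum = 93+84+1+3+78+28 = 287; mod 256 = 31 → 1f.
Outer hash (recomputed tag): sum = 55+62+107+105+36+31 = 396; mod 256 = 140 → 8c.
Recomputed tag = 8c; claimed = 8c → match.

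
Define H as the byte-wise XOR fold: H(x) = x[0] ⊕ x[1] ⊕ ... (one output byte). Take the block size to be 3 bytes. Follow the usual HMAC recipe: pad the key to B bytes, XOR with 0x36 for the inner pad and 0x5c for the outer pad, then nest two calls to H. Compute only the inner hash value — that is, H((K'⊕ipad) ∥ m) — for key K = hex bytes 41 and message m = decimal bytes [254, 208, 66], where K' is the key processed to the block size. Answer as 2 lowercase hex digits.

Key hex bytes 41 is 1 byte ≤ B = 3; zero-pad to 3 bytes: K' = 41 00 00.
K' ⊕ ipad = 77 36 36.
Inner input = 77 36 36 ∥ fe d0 42.
Inner hash: XOR 77⊕36⊕36⊕fe⊕d0⊕42 = 1b.

1b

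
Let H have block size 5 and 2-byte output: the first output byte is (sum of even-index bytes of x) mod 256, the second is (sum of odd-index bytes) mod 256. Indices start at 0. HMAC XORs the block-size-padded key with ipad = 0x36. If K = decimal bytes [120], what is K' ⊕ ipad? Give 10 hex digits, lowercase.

Key decimal bytes [120] = 78 is 1 byte ≤ B = 5; zero-pad to 5 bytes: K' = 78 00 00 00 00.
XOR each byte with 0x36: 78⊕36=4e, 00⊕36=36, 00⊕36=36, 00⊕36=36, 00⊕36=36.

4e36363636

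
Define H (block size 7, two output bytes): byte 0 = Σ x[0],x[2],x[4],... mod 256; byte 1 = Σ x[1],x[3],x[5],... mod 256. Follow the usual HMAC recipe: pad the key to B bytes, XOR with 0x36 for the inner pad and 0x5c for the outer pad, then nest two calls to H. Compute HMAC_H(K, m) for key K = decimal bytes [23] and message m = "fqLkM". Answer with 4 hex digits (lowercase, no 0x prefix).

Key decimal bytes [23] = 17 is 1 byte ≤ B = 7; zero-pad to 7 bytes: K' = 17 00 00 00 00 00 00.
K' ⊕ ipad = 21 36 36 36 36 36 36.  K' ⊕ opad = 4b 5c 5c 5c 5c 5c 5c.
Inner input = (K'⊕ipad) ∥ m = 21 36 36 36 36 36 36 ∥ 66 71 4c 6b 4d.
Inner hash: even-index sum = 415 mod 256 = 159; odd-index sum = 417 mod 256 = 161 → 9f a1.
Outer input = (K'⊕opad) ∥ inner = 4b 5c 5c 5c 5c 5c 5c ∥ 9f a1.
Outer hash (tag): even-index sum = 512 mod 256 = 0; odd-index sum = 435 mod 256 = 179 → 00 b3.

00b3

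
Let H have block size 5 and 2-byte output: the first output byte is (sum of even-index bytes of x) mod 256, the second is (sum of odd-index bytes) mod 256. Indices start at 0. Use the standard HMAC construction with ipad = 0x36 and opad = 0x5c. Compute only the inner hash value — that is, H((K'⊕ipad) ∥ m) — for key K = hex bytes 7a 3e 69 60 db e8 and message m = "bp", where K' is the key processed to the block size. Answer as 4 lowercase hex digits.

6448

Key hex bytes 7a 3e 69 60 db e8 is 6 bytes > B = 5, so hash it first: H(key) = be 86, then zero-pad to 5 bytes: K' = be 86 00 00 00.
K' ⊕ ipad = 88 b0 36 36 36.
Inner input = 88 b0 36 36 36 ∥ 62 70.
Inner hash: even-index sum = 356 mod 256 = 100; odd-index sum = 328 mod 256 = 72 → 64 48.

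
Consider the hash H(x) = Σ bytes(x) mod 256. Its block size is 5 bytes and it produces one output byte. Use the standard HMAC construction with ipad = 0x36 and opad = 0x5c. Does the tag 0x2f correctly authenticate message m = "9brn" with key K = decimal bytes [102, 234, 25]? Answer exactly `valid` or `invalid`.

Key decimal bytes [102, 234, 25] = 66 ea 19 is 3 bytes ≤ B = 5; zero-pad to 5 bytes: K' = 66 ea 19 00 00.
K' ⊕ ipad = 50 dc 2f 36 36; K' ⊕ opad = 3a b6 45 5c 5c.
Inner hash: sum = 80+220+47+54+54+57+98+114+110 = 834; mod 256 = 66 → 42.
Outer hash (recomputed tag): sum = 58+182+69+92+92+66 = 559; mod 256 = 47 → 2f.
Recomputed tag = 2f; claimed = 2f → match.

valid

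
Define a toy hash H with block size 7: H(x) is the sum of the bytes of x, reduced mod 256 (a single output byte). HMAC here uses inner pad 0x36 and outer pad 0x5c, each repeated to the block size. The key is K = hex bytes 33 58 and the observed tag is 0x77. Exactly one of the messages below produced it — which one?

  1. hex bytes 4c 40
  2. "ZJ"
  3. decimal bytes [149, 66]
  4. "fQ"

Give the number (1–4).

4

Key hex bytes 33 58 is 2 bytes ≤ B = 7; zero-pad to 7 bytes: K' = 33 58 00 00 00 00 00.
K' ⊕ ipad = 05 6e 36 36 36 36 36; K' ⊕ opad = 6f 04 5c 5c 5c 5c 5c.
m1: inner = H(05 6e 36 36 36 36 36 4c 40) = 0d; tag = H(6f 04 5c 5c 5c 5c 5c 0d) = 4c
m2: inner = H(05 6e 36 36 36 36 36 5a 4a) = 25; tag = H(6f 04 5c 5c 5c 5c 5c 25) = 64
m3: inner = H(05 6e 36 36 36 36 36 95 42) = 58; tag = H(6f 04 5c 5c 5c 5c 5c 58) = 97
m4: inner = H(05 6e 36 36 36 36 36 66 51) = 38; tag = H(6f 04 5c 5c 5c 5c 5c 38) = 77 ← matches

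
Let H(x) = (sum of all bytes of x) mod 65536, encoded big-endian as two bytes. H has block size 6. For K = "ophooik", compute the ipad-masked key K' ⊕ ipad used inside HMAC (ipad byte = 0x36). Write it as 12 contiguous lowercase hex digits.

Key "ophooik" = 6f 70 68 6f 6f 69 6b is 7 bytes > B = 6, so hash it first: H(key) = 02 f9, then zero-pad to 6 bytes: K' = 02 f9 00 00 00 00.
XOR each byte with 0x36: 02⊕36=34, f9⊕36=cf, 00⊕36=36, 00⊕36=36, 00⊕36=36, 00⊕36=36.

34cf36363636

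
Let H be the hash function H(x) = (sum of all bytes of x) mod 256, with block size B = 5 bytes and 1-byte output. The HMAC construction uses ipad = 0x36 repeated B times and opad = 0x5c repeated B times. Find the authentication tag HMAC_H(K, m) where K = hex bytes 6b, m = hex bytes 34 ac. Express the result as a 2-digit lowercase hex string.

bc

Key hex bytes 6b is 1 byte ≤ B = 5; zero-pad to 5 bytes: K' = 6b 00 00 00 00.
K' ⊕ ipad = 5d 36 36 36 36.  K' ⊕ opad = 37 5c 5c 5c 5c.
Inner input = (K'⊕ipad) ∥ m = 5d 36 36 36 36 ∥ 34 ac.
Inner hash: sum = 93+54+54+54+54+52+172 = 533; mod 256 = 21 → 15.
Outer input = (K'⊕opad) ∥ inner = 37 5c 5c 5c 5c ∥ 15.
Outer hash (tag): sum = 55+92+92+92+92+21 = 444; mod 256 = 188 → bc.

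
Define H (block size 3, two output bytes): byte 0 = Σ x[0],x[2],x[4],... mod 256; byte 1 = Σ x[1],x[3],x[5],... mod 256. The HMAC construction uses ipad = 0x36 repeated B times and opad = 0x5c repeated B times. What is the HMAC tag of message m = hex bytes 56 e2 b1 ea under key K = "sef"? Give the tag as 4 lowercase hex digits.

Key "sef" = 73 65 66 is exactly B = 3 bytes: K' = 73 65 66.
K' ⊕ ipad = 45 53 50.  K' ⊕ opad = 2f 39 3a.
Inner input = (K'⊕ipad) ∥ m = 45 53 50 ∥ 56 e2 b1 ea.
Inner hash: even-index sum = 609 mod 256 = 97; odd-index sum = 346 mod 256 = 90 → 61 5a.
Outer input = (K'⊕opad) ∥ inner = 2f 39 3a ∥ 61 5a.
Outer hash (tag): even-index sum = 195 mod 256 = 195; odd-index sum = 154 mod 256 = 154 → c3 9a.

c39a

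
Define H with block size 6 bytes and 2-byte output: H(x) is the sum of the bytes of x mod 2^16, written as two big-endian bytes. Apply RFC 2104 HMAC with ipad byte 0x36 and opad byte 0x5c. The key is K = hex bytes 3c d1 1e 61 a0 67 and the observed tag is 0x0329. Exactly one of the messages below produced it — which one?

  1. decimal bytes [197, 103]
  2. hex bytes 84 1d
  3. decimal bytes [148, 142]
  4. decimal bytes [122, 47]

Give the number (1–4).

Key hex bytes 3c d1 1e 61 a0 67 is exactly B = 6 bytes: K' = 3c d1 1e 61 a0 67.
K' ⊕ ipad = 0a e7 28 57 96 51; K' ⊕ opad = 60 8d 42 3d fc 3b.
m1: inner = H(0a e7 28 57 96 51 c5 67) = 03 83; tag = H(60 8d 42 3d fc 3b 03 83) = 0329 ← matches
m2: inner = H(0a e7 28 57 96 51 84 1d) = 02 f8; tag = H(60 8d 42 3d fc 3b 02 f8) = 039d
m3: inner = H(0a e7 28 57 96 51 94 8e) = 03 79; tag = H(60 8d 42 3d fc 3b 03 79) = 031f
m4: inner = H(0a e7 28 57 96 51 7a 2f) = 03 00; tag = H(60 8d 42 3d fc 3b 03 00) = 02a6

1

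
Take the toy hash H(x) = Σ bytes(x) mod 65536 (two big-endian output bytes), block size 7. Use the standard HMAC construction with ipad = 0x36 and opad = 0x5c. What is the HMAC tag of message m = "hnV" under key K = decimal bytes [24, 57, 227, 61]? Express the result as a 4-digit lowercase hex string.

03ca

Key decimal bytes [24, 57, 227, 61] = 18 39 e3 3d is 4 bytes ≤ B = 7; zero-pad to 7 bytes: K' = 18 39 e3 3d 00 00 00.
K' ⊕ ipad = 2e 0f d5 0b 36 36 36.  K' ⊕ opad = 44 65 bf 61 5c 5c 5c.
Inner input = (K'⊕ipad) ∥ m = 2e 0f d5 0b 36 36 36 ∥ 68 6e 56.
Inner hash: sum = 46+15+213+11+54+54+54+104+110+86 = 747 → 02 eb.
Outer input = (K'⊕opad) ∥ inner = 44 65 bf 61 5c 5c 5c ∥ 02 eb.
Outer hash (tag): sum = 68+101+191+97+92+92+92+2+235 = 970 → 03 ca.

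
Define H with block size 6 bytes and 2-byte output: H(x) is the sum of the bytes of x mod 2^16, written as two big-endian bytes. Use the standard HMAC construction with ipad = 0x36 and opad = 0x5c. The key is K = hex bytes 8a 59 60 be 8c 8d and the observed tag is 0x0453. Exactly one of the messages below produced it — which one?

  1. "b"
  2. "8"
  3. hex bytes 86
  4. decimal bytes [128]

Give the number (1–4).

2

Key hex bytes 8a 59 60 be 8c 8d is exactly B = 6 bytes: K' = 8a 59 60 be 8c 8d.
K' ⊕ ipad = bc 6f 56 88 ba bb; K' ⊕ opad = d6 05 3c e2 d0 d1.
m1: inner = H(bc 6f 56 88 ba bb 62) = 03 e0; tag = H(d6 05 3c e2 d0 d1 03 e0) = 047d
m2: inner = H(bc 6f 56 88 ba bb 38) = 03 b6; tag = H(d6 05 3c e2 d0 d1 03 b6) = 0453 ← matches
m3: inner = H(bc 6f 56 88 ba bb 86) = 04 04; tag = H(d6 05 3c e2 d0 d1 04 04) = 03a2
m4: inner = H(bc 6f 56 88 ba bb 80) = 03 fe; tag = H(d6 05 3c e2 d0 d1 03 fe) = 049b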